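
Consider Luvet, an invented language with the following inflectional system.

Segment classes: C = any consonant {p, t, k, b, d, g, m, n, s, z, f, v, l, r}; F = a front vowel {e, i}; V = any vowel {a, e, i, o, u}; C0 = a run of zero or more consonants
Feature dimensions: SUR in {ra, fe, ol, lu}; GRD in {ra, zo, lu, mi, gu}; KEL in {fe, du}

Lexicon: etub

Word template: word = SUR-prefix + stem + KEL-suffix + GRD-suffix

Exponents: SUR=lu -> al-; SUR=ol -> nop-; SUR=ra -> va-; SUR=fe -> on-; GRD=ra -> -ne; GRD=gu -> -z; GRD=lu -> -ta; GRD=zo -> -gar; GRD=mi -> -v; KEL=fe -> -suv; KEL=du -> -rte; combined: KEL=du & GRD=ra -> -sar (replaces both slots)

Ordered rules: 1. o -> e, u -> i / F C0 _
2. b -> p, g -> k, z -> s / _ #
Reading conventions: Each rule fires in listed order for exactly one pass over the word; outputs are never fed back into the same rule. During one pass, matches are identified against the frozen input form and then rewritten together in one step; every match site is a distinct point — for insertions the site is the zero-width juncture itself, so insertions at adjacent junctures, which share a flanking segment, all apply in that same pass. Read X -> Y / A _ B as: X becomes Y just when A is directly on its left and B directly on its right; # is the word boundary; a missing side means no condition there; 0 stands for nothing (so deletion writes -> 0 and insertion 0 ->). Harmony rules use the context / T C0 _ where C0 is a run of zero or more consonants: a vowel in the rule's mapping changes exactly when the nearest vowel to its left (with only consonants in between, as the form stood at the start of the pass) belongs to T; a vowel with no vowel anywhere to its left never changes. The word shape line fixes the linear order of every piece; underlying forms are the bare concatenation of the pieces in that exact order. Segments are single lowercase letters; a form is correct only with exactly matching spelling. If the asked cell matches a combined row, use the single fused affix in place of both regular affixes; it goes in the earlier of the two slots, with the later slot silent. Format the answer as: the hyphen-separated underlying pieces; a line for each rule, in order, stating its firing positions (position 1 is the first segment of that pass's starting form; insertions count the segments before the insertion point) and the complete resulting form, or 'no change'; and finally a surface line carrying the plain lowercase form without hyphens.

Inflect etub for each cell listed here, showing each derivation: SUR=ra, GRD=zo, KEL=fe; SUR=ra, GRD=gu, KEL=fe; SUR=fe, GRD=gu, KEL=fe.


cell SUR=ra, GRD=zo, KEL=fe:
underlying: va-etub-suv-gar
1. o -> e, u -> i / F C0 _: fires at position(s) 5: vaetibsuvgar
2. b -> p, g -> k, z -> s / _ #: no change
surface: vaetibsuvgar

cell SUR=ra, GRD=gu, KEL=fe:
underlying: va-etub-suv-z
1. o -> e, u -> i / F C0 _: fires at position(s) 5: vaetibsuvz
2. b -> p, g -> k, z -> s / _ #: fires at position(s) 10: vaetibsuvs
surface: vaetibsuvs

cell SUR=fe, GRD=gu, KEL=fe:
underlying: on-etub-suv-z
1. o -> e, u -> i / F C0 _: fires at position(s) 5: onetibsuvz
2. b -> p, g -> k, z -> s / _ #: fires at position(s) 10: onetibsuvs
surface: onetibsuvs


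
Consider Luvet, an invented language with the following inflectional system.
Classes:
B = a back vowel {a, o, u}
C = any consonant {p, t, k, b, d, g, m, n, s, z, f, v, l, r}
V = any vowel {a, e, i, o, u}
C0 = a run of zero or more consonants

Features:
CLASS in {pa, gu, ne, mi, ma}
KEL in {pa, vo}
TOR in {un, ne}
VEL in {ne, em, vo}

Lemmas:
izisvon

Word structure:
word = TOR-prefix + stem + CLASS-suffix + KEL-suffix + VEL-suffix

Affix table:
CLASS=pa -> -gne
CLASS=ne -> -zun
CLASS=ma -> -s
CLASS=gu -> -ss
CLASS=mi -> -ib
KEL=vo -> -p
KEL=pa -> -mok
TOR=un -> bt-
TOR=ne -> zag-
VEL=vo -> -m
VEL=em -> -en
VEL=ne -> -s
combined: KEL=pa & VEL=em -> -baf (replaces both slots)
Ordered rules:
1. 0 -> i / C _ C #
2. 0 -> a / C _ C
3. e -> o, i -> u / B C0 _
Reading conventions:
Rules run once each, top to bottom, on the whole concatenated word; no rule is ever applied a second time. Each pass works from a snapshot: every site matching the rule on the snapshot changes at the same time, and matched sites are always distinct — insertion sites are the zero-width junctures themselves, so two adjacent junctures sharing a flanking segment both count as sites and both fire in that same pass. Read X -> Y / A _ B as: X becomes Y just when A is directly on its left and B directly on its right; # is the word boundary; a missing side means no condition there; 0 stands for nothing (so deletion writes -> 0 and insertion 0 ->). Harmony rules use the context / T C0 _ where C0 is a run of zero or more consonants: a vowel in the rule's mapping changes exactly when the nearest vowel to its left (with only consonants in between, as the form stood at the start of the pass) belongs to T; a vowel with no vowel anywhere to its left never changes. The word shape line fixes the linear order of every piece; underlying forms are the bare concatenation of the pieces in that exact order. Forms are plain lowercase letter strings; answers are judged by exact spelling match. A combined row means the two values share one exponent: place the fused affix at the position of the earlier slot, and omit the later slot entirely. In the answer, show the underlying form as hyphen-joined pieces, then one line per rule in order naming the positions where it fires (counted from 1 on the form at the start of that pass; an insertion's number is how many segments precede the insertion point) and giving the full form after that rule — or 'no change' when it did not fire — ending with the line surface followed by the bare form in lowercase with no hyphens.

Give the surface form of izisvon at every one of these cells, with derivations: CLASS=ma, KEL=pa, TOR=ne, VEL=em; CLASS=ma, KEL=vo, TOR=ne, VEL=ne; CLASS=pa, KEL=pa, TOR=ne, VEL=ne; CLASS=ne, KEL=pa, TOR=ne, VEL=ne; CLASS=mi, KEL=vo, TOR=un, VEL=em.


cell CLASS=ma, KEL=pa, TOR=ne, VEL=em:
underlying: zag-izisvon-s-baf
1. 0 -> i / C _ C #: no change
2. 0 -> a / C _ C: inserts after position(s) 7, 10, 11: zagizisavonasabaf
3. e -> o, i -> u / B C0 _: fires at position(s) 4: zaguzisavonasabaf
surface: zaguzisavonasabaf

cell CLASS=ma, KEL=vo, TOR=ne, VEL=ne:
underlying: zag-izisvon-s-p-s
1. 0 -> i / C _ C #: inserts after position(s) 12: zagizisvonspis
2. 0 -> a / C _ C: inserts after position(s) 7, 10, 11: zagizisavonasapis
3. e -> o, i -> u / B C0 _: fires at position(s) 4, 16: zaguzisavonasapus
surface: zaguzisavonasapus

cell CLASS=pa, KEL=pa, TOR=ne, VEL=ne:
underlying: zag-izisvon-gne-mok-s
1. 0 -> i / C _ C #: inserts after position(s) 16: zagizisvongnemokis
2. 0 -> a / C _ C: inserts after position(s) 7, 10, 11: zagizisavonaganemokis
3. e -> o, i -> u / B C0 _: fires at position(s) 4, 16, 20: zaguzisavonaganomokus
surface: zaguzisavonaganomokus

cell CLASS=ne, KEL=pa, TOR=ne, VEL=ne:
underlying: zag-izisvon-zun-mok-s
1. 0 -> i / C _ C #: inserts after position(s) 16: zagizisvonzunmokis
2. 0 -> a / C _ C: inserts after position(s) 7, 10, 13: zagizisavonazunamokis
3. e -> o, i -> u / B C0 _: fires at position(s) 4, 20: zaguzisavonazunamokus
surface: zaguzisavonazunamokus

cell CLASS=mi, KEL=vo, TOR=un, VEL=em:
underlying: bt-izisvon-ib-p-en
1. 0 -> i / C _ C #: no change
2. 0 -> a / C _ C: inserts after position(s) 1, 6, 11: batizisavonibapen
3. e -> o, i -> u / B C0 _: fires at position(s) 4, 12, 16: batuzisavonubapon
surface: batuzisavonubapon


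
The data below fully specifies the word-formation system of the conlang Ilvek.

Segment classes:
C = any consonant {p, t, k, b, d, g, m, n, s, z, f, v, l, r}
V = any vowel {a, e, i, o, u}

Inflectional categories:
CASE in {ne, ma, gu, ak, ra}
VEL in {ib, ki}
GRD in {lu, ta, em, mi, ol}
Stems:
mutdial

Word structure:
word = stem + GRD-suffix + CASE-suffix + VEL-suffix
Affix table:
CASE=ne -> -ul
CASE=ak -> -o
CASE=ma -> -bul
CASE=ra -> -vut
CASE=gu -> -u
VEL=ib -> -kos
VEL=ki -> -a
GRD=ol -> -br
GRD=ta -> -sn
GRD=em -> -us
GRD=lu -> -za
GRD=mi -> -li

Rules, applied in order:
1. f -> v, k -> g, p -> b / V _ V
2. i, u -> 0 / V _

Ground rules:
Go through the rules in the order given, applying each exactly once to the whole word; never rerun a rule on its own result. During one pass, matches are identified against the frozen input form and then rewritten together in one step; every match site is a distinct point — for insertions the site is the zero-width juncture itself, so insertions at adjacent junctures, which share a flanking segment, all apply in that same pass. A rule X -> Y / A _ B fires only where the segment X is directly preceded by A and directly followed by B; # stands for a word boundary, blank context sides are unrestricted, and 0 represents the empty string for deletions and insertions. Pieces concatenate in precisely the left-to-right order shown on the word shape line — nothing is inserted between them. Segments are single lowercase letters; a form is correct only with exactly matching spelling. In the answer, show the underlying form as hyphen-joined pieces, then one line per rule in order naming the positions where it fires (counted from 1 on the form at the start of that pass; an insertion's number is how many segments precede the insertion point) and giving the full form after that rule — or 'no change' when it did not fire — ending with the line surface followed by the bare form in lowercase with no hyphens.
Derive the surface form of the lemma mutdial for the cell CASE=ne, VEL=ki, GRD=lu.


underlying: mutdial-za-ul-a
1. f -> v, k -> g, p -> b / V _ V: no change
2. i, u -> 0 / V _: fires at position(s) 10: mutdialzala
surface: mutdialzala


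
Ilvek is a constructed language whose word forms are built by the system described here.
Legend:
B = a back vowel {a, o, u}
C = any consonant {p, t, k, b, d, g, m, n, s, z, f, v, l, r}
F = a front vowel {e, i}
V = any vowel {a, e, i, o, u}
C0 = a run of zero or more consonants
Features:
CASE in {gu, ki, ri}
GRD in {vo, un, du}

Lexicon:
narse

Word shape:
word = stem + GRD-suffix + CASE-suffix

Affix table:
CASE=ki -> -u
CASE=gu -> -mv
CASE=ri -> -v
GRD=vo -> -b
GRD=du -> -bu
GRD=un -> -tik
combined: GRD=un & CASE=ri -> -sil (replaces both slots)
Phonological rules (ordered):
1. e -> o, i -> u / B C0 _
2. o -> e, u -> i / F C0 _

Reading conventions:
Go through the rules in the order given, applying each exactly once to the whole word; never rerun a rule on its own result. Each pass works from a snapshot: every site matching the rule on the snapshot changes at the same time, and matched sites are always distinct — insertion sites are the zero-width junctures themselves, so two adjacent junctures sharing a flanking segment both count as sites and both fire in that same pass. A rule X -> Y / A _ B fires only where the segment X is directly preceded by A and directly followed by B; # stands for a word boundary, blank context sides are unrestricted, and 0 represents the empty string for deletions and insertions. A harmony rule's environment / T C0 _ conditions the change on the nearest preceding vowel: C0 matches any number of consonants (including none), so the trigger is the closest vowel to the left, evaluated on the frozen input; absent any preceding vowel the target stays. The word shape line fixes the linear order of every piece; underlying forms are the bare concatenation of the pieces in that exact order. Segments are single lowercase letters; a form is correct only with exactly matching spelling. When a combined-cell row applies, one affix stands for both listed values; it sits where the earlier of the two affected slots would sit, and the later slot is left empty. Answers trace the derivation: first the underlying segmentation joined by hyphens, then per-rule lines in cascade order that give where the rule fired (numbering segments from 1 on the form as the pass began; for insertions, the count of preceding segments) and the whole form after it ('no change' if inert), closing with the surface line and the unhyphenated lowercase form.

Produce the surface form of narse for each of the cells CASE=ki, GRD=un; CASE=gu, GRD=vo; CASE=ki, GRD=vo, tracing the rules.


cell CASE=ki, GRD=un:
underlying: narse-tik-u
1. e -> o, i -> u / B C0 _: fires at position(s) 5: narsotiku
2. o -> e, u -> i / F C0 _: fires at position(s) 9: narsotiki
surface: narsotiki

cell CASE=gu, GRD=vo:
underlying: narse-b-mv
1. e -> o, i -> u / B C0 _: fires at position(s) 5: narsobmv
2. o -> e, u -> i / F C0 _: no change
surface: narsobmv

cell CASE=ki, GRD=vo:
underlying: narse-b-u
1. e -> o, i -> u / B C0 _: fires at position(s) 5: narsobu
2. o -> e, u -> i / F C0 _: no change
surface: narsobu


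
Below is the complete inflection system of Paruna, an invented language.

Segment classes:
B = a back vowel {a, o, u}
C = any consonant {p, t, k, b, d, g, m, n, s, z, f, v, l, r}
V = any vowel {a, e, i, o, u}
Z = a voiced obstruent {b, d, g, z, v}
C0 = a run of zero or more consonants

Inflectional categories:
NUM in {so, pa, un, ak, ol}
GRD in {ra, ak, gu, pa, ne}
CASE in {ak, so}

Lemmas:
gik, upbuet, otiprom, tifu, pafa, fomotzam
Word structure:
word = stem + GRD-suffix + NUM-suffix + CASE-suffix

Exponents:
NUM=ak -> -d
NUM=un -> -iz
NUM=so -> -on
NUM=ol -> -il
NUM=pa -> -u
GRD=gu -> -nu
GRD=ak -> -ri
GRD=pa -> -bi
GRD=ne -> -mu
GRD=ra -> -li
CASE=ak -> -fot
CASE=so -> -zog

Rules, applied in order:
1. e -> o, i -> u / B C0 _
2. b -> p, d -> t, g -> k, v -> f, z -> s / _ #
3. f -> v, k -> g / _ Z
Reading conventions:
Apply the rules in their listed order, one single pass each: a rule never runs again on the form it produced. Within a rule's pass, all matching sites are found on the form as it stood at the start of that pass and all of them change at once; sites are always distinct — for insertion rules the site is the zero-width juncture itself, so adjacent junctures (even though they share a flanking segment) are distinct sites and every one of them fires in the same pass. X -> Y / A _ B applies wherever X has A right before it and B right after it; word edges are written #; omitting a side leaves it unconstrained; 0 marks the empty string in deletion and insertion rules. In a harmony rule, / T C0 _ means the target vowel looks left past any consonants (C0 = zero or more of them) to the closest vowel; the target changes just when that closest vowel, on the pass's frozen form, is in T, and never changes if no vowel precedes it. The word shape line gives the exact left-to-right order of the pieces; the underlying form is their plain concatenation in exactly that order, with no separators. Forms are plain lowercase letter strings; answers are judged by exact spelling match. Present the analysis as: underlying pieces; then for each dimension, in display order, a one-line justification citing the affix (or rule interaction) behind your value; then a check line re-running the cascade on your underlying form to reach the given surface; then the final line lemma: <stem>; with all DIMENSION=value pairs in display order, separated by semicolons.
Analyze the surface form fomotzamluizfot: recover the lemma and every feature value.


underlying: fomotzam-li-iz-fot
NUM=un - signalled by the affix -iz
GRD=ra - signalled by the affix -li
CASE=ak - signalled by the affix -fot
check: fomotzamliizfot -> fomotzamluizfot -> fomotzamluizfot -> fomotzamluizfot
lemma: fomotzam; NUM=un; GRD=ra; CASE=ak


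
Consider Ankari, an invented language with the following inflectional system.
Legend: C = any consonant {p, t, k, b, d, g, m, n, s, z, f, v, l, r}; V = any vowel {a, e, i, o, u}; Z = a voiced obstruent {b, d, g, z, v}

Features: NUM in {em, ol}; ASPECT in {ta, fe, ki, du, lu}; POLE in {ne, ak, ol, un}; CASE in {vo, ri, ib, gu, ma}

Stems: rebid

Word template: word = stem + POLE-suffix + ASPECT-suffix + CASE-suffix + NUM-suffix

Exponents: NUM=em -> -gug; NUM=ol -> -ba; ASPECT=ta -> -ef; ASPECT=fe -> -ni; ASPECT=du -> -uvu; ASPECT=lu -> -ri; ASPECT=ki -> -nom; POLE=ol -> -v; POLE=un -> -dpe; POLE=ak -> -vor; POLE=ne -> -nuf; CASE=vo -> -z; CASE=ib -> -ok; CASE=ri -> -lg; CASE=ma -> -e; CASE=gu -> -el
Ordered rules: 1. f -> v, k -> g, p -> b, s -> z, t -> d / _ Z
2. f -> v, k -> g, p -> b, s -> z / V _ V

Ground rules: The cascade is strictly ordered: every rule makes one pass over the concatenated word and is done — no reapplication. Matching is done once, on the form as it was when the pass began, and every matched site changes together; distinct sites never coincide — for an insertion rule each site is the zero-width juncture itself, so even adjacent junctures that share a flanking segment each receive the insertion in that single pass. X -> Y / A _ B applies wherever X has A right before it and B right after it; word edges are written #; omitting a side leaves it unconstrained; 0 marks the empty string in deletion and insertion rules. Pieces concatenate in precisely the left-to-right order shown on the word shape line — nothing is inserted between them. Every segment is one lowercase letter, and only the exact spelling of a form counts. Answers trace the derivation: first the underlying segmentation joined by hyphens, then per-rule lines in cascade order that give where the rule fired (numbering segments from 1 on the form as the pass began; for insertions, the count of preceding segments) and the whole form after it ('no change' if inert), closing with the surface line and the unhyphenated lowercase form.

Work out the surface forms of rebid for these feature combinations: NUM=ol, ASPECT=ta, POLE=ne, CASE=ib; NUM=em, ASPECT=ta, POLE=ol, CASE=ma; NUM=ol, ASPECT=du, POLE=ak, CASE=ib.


cell NUM=ol, ASPECT=ta, POLE=ne, CASE=ib:
underlying: rebid-nuf-ef-ok-ba
1. f -> v, k -> g, p -> b, s -> z, t -> d / _ Z: fires at position(s) 12: rebidnufefogba
2. f -> v, k -> g, p -> b, s -> z / V _ V: fires at position(s) 8, 10: rebidnuvevogba
surface: rebidnuvevogba

cell NUM=em, ASPECT=ta, POLE=ol, CASE=ma:
underlying: rebid-v-ef-e-gug
1. f -> v, k -> g, p -> b, s -> z, t -> d / _ Z: no change
2. f -> v, k -> g, p -> b, s -> z / V _ V: fires at position(s) 8: rebidvevegug
surface: rebidvevegug

cell NUM=ol, ASPECT=du, POLE=ak, CASE=ib:
underlying: rebid-vor-uvu-ok-ba
1. f -> v, k -> g, p -> b, s -> z, t -> d / _ Z: fires at position(s) 13: rebidvoruvuogba
2. f -> v, k -> g, p -> b, s -> z / V _ V: no change
surface: rebidvoruvuogba


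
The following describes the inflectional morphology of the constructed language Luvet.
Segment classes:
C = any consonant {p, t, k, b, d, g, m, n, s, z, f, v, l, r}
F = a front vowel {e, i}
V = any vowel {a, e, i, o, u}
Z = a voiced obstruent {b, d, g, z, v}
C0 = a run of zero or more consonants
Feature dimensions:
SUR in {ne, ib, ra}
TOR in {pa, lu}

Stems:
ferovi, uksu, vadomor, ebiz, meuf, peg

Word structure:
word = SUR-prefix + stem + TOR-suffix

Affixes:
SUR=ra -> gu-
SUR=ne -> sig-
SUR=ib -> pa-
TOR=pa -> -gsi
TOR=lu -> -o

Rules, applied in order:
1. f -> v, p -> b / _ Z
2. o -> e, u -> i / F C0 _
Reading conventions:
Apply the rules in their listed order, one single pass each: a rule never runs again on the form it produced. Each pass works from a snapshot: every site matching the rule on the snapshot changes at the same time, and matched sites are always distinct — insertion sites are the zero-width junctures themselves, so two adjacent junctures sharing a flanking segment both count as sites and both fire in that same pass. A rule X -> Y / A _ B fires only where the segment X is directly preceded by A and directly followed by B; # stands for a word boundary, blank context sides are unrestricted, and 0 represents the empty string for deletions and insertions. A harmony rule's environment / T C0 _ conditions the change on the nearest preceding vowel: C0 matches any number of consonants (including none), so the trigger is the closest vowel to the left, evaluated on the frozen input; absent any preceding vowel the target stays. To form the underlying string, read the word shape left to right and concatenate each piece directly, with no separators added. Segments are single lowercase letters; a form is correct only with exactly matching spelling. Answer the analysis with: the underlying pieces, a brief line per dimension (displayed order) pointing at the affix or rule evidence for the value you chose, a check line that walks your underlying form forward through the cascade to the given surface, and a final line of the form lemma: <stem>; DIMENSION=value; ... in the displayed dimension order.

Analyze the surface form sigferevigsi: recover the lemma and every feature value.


underlying: sig-ferovi-gsi
SUR=ne - signalled by the affix sig-
TOR=pa - signalled by the affix -gsi
check: sigferovigsi -> sigferovigsi -> sigferevigsi
lemma: ferovi; SUR=ne; TOR=pa


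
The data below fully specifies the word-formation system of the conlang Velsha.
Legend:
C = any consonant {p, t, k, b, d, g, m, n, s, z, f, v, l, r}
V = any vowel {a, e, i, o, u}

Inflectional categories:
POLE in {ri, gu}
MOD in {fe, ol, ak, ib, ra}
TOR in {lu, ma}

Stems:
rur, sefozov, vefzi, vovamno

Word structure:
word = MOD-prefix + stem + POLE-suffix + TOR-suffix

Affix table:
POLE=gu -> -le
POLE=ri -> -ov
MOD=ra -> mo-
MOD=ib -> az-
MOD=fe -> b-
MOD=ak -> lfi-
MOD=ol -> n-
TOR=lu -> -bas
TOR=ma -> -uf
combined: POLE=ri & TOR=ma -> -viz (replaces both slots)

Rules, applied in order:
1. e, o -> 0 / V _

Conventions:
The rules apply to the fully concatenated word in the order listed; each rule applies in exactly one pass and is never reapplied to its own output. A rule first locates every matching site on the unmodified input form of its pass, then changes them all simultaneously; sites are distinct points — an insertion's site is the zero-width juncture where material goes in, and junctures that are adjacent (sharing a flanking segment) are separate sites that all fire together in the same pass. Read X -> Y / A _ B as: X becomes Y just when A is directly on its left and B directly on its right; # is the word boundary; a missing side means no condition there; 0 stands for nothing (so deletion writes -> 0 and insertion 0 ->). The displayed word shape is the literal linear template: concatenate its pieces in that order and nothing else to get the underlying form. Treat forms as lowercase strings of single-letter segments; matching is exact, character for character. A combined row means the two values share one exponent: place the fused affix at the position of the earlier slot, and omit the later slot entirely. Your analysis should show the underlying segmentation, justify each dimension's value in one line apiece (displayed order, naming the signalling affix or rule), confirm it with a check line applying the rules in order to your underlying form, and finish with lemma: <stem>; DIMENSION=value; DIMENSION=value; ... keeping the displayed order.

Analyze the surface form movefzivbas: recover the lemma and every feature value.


underlying: mo-vefzi-ov-bas
POLE=ri - signalled by the affix -ov
MOD=ra - signalled by the affix mo-
TOR=lu - signalled by the affix -bas
check: movefziovbas -> movefzivbas
lemma: vefzi; POLE=ri; MOD=ra; TOR=lu


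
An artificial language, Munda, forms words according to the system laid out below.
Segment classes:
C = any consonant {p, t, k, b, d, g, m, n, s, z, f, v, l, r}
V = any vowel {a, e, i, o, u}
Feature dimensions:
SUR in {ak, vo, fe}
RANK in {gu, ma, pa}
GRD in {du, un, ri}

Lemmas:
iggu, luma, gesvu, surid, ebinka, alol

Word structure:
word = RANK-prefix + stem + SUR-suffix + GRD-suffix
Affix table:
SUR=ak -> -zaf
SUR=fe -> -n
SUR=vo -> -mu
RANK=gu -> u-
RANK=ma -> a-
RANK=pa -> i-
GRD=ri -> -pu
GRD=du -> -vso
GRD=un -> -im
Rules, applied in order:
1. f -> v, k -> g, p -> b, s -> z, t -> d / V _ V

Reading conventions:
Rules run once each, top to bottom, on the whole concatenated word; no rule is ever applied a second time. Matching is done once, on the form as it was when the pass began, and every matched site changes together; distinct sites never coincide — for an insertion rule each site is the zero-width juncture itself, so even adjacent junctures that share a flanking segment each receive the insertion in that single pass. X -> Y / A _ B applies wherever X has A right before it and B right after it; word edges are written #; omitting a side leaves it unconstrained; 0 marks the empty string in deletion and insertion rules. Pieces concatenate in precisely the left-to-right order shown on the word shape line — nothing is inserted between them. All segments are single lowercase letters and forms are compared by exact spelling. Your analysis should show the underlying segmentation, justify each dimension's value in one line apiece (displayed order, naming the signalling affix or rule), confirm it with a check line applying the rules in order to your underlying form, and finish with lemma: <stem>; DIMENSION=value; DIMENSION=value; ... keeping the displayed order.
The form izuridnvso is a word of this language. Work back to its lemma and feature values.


underlying: i-surid-n-vso
SUR=fe - signalled by the affix -n
RANK=pa - signalled by the affix i-
GRD=du - signalled by the affix -vso
check: isuridnvso -> izuridnvso
lemma: surid; SUR=fe; RANK=pa; GRD=du


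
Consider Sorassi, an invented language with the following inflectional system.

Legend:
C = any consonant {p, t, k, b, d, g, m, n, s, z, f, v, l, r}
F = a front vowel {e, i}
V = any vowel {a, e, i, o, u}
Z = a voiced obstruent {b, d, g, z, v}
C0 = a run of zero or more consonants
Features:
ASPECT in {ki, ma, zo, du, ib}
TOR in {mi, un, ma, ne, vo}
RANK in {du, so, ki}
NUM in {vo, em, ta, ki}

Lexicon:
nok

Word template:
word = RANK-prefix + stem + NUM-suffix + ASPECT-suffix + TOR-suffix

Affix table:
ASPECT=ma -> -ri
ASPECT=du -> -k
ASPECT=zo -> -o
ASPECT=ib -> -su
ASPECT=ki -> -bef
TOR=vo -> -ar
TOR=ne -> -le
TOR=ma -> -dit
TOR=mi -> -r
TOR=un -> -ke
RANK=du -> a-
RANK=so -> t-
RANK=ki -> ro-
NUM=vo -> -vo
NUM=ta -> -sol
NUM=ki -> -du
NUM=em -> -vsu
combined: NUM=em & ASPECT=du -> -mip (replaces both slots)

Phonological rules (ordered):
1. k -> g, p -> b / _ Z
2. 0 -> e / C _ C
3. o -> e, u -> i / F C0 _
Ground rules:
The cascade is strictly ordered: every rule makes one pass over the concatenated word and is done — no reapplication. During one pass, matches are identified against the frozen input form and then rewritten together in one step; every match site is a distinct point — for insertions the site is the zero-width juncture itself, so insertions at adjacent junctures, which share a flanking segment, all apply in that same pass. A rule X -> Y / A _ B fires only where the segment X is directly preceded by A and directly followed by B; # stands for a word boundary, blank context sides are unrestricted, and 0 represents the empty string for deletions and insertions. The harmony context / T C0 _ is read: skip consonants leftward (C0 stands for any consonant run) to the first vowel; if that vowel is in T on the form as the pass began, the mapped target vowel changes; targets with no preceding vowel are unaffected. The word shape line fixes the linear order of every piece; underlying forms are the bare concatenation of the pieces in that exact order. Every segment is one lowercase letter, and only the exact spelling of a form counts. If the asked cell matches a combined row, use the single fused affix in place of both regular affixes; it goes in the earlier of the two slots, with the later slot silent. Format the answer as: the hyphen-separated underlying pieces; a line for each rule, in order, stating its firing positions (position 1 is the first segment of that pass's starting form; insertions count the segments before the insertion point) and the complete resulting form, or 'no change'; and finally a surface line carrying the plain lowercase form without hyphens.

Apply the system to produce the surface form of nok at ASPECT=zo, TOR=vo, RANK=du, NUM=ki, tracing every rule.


underlying: a-nok-du-o-ar
1. k -> g, p -> b / _ Z: fires at position(s) 4: anogduoar
2. 0 -> e / C _ C: inserts after position(s) 4: anogeduoar
3. o -> e, u -> i / F C0 _: fires at position(s) 7: anogedioar
surface: anogedioar


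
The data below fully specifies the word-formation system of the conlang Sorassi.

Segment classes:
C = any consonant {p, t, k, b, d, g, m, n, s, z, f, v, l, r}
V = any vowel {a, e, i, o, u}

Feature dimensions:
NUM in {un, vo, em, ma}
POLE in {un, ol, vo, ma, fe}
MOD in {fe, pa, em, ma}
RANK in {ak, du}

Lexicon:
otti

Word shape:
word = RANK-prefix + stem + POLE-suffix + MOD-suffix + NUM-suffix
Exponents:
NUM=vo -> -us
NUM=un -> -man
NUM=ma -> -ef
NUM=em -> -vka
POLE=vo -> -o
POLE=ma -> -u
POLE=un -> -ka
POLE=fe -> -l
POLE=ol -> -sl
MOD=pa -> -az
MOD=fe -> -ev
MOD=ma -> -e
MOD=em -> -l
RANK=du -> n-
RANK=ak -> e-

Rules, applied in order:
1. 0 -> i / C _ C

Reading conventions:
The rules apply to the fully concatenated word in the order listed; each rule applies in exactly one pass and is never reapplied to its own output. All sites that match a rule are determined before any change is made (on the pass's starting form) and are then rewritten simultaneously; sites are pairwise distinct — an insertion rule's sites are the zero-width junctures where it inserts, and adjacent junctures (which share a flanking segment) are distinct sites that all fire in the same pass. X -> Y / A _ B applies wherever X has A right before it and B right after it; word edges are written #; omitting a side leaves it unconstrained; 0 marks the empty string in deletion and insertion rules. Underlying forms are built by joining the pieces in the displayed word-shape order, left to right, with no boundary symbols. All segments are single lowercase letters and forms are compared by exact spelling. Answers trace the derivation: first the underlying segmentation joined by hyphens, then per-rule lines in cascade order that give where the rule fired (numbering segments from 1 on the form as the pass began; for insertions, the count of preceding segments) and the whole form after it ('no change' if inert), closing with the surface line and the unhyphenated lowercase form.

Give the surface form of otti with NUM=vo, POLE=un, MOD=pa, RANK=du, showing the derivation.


underlying: n-otti-ka-az-us
1. 0 -> i / C _ C: inserts after position(s) 3: notitikaazus
surface: notitikaazus


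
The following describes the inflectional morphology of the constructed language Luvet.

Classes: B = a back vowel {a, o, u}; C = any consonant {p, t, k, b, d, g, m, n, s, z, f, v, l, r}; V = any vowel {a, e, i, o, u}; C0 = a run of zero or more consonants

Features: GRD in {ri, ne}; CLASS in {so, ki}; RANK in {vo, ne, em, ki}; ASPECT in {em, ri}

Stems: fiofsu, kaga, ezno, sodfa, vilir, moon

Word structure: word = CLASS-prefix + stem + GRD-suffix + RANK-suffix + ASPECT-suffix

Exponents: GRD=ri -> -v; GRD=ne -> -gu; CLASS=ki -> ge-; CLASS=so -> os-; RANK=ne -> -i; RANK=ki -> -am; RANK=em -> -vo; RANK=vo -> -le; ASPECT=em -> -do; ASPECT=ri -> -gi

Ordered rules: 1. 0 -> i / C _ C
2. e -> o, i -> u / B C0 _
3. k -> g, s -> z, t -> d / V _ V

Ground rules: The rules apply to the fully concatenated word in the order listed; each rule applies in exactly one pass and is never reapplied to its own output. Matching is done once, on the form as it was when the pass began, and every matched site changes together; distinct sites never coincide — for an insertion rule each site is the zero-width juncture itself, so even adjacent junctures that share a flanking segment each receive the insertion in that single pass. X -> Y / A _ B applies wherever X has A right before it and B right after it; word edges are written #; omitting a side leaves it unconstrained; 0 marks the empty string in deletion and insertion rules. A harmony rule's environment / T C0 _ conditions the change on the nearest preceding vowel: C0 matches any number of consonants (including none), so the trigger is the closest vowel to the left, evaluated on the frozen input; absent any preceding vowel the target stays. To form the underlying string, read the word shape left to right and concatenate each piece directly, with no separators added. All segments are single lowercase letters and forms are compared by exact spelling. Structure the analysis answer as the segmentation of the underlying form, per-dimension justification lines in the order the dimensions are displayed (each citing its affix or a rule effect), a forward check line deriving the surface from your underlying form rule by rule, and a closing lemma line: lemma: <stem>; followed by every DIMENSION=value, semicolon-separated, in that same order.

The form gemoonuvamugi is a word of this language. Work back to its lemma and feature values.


underlying: ge-moon-v-am-gi
GRD=ri - signalled by the affix -v
CLASS=ki - signalled by the affix ge-
RANK=ki - signalled by the affix -am
ASPECT=ri - signalled by the affix -gi
check: gemoonvamgi -> gemoonivamigi -> gemoonuvamugi -> gemoonuvamugi
lemma: moon; GRD=ri; CLASS=ki; RANK=ki; ASPECT=ri


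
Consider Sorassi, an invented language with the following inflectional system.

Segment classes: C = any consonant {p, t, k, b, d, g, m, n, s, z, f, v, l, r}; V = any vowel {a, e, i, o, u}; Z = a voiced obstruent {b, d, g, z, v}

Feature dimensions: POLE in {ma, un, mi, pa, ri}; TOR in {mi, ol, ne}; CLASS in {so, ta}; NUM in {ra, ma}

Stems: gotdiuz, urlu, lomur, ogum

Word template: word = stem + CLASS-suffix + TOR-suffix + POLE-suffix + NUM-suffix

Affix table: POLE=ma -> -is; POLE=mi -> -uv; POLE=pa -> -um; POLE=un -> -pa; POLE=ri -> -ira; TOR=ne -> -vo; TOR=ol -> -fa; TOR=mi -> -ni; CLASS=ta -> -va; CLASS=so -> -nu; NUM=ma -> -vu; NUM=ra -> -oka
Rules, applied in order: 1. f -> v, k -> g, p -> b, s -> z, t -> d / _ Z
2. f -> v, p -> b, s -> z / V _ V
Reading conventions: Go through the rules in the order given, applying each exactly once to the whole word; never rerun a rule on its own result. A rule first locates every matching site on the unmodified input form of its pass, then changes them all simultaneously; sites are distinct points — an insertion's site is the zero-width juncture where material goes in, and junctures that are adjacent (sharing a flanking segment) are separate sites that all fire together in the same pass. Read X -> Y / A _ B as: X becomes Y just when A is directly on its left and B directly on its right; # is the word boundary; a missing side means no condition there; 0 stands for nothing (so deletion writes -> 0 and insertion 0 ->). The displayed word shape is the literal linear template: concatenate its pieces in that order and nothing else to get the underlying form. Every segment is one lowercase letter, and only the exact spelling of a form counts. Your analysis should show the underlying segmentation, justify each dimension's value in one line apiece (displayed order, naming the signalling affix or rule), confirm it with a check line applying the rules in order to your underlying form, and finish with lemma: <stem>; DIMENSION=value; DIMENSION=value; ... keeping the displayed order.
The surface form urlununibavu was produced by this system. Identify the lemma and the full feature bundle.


underlying: urlu-nu-ni-pa-vu
POLE=un - signalled by the affix -pa
TOR=mi - signalled by the affix -ni
CLASS=so - signalled by the affix -nu
NUM=ma - signalled by the affix -vu
check: urlununipavu -> urlununipavu -> urlununibavu
lemma: urlu; POLE=un; TOR=mi; CLASS=so; NUM=ma


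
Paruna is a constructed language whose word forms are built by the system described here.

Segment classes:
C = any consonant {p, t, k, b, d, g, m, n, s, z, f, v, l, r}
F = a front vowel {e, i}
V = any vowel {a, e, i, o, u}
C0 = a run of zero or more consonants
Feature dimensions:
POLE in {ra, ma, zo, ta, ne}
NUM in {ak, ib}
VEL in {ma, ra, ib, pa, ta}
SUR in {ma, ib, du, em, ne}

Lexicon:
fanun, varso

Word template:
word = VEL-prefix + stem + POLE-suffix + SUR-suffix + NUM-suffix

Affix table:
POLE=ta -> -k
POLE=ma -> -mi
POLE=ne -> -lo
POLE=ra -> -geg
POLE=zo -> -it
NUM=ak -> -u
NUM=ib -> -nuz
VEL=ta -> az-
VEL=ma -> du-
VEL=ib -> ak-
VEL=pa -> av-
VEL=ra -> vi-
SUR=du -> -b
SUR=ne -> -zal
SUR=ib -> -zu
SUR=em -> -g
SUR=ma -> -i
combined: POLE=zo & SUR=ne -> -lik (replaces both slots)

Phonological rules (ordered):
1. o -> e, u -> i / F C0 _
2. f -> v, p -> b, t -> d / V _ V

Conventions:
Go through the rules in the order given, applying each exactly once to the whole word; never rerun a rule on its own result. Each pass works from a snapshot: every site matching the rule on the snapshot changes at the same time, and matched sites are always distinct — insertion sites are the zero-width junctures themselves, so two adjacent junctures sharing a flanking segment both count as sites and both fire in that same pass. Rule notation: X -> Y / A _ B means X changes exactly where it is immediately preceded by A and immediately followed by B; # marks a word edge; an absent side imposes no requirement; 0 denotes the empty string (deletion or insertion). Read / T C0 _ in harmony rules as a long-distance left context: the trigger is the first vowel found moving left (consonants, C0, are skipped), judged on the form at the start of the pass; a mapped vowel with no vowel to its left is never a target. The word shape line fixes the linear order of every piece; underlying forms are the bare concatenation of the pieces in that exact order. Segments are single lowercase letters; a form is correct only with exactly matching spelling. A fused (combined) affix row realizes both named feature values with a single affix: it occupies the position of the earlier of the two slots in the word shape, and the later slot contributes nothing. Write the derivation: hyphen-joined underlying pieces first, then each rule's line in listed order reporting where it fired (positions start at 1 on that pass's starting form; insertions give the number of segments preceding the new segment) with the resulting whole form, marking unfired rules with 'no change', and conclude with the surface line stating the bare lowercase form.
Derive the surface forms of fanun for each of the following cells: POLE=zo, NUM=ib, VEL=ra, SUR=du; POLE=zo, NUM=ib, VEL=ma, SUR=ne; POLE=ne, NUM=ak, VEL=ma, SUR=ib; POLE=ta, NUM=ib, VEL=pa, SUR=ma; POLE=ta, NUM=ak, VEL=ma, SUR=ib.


cell POLE=zo, NUM=ib, VEL=ra, SUR=du:
underlying: vi-fanun-it-b-nuz
1. o -> e, u -> i / F C0 _: fires at position(s) 12: vifanunitbniz
2. f -> v, p -> b, t -> d / V _ V: fires at position(s) 3: vivanunitbniz
surface: vivanunitbniz

cell POLE=zo, NUM=ib, VEL=ma, SUR=ne:
underlying: du-fanun-lik-nuz
1. o -> e, u -> i / F C0 _: fires at position(s) 12: dufanunlikniz
2. f -> v, p -> b, t -> d / V _ V: fires at position(s) 3: duvanunlikniz
surface: duvanunlikniz

cell POLE=ne, NUM=ak, VEL=ma, SUR=ib:
underlying: du-fanun-lo-zu-u
1. o -> e, u -> i / F C0 _: no change
2. f -> v, p -> b, t -> d / V _ V: fires at position(s) 3: duvanunlozuu
surface: duvanunlozuu

cell POLE=ta, NUM=ib, VEL=pa, SUR=ma:
underlying: av-fanun-k-i-nuz
1. o -> e, u -> i / F C0 _: fires at position(s) 11: avfanunkiniz
2. f -> v, p -> b, t -> d / V _ V: no change
surface: avfanunkiniz

cell POLE=ta, NUM=ak, VEL=ma, SUR=ib:
underlying: du-fanun-k-zu-u
1. o -> e, u -> i / F C0 _: no change
2. f -> v, p -> b, t -> d / V _ V: fires at position(s) 3: duvanunkzuu
surface: duvanunkzuu


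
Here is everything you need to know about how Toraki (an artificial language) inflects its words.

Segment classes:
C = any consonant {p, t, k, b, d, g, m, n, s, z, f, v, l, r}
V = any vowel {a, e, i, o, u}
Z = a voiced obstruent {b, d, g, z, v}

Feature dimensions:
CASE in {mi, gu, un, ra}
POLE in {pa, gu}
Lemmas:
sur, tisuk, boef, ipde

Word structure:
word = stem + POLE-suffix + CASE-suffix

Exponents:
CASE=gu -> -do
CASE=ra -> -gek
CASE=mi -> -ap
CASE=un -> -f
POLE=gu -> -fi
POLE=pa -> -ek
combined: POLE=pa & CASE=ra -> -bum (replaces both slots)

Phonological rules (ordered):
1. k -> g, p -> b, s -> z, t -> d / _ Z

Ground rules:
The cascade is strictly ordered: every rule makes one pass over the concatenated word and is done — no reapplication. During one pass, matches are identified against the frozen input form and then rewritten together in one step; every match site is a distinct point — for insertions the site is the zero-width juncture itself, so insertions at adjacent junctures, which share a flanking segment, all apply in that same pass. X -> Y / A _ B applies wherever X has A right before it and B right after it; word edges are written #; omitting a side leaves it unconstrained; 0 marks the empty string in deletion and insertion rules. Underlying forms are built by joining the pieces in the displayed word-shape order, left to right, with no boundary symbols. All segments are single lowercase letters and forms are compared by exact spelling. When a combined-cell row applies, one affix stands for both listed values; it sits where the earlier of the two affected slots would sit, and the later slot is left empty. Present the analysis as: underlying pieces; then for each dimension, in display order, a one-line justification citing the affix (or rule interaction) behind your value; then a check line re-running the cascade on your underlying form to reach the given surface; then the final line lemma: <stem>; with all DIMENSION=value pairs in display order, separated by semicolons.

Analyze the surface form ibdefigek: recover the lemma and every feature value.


underlying: ipde-fi-gek
CASE=ra - signalled by the affix -gek
POLE=gu - signalled by the affix -fi
check: ipdefigek -> ibdefigek
lemma: ipde; CASE=ra; POLE=gu
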